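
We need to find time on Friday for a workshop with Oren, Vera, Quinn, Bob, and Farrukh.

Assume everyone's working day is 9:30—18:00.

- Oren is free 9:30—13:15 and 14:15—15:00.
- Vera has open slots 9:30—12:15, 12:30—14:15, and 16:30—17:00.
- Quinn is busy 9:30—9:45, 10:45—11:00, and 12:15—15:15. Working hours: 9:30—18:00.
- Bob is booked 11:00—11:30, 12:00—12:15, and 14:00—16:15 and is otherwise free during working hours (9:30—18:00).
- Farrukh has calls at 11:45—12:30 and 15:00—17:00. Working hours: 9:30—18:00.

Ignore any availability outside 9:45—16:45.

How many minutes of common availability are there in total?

75 minutes

Quinn free within 09:30–18:00: 09:45–10:45, 11:00–12:15, 15:15–18:00.
Bob free within 09:30–18:00: 09:30–11:00, 11:30–12:00, 12:15–14:00, 16:15–18:00.
Farrukh free within 09:30–18:00: 09:30–11:45, 12:30–15:00, 17:00–18:00.
Oren ∩ Vera: 09:30–12:15, 12:30–13:15.
Oren ∩ Vera ∩ Quinn: 09:45–10:45, 11:00–12:15.
Oren ∩ Vera ∩ Quinn ∩ Bob: 09:45–10:45, 11:30–12:00.
Oren ∩ Vera ∩ Quinn ∩ Bob ∩ Farrukh: 09:45–10:45, 11:30–11:45.
Restricted to 09:45–16:45: 09:45–10:45, 11:30–11:45.
Total common minutes: 60 + 15 = 75.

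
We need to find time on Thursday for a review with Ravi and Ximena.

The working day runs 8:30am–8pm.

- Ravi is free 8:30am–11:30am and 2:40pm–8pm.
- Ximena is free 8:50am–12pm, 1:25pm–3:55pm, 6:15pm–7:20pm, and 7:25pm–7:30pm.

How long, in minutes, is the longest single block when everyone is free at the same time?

Ravi ∩ Ximena: 08:50–11:30, 14:40–15:55, 18:15–19:20, 19:25–19:30.
Common window lengths: 160, 75, 65, 5 min; longest is 160.

160 minutes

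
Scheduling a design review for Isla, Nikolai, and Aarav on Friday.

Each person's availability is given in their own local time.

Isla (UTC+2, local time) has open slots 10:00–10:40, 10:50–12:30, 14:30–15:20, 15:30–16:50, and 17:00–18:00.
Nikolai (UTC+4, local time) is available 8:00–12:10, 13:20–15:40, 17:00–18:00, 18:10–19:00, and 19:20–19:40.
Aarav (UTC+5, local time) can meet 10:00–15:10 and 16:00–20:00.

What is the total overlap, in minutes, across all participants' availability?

Isla → UTC: 08:00–08:40, 08:50–10:30, 12:30–13:20, 13:30–14:50, 15:00–16:00.
Nikolai → UTC: 04:00–08:10, 09:20–11:40, 13:00–14:00, 14:10–15:00, 15:20–15:40.
Aarav → UTC: 05:00–10:10, 11:00–15:00.
Isla ∩ Nikolai: 08:00–08:10, 09:20–10:30, 13:00–13:20, 13:30–14:00, 14:10–14:50, 15:20–15:40.
Isla ∩ Nikolai ∩ Aarav: 08:00–08:10, 09:20–10:10, 13:00–13:20, 13:30–14:00, 14:10–14:50.
Total common minutes: 10 + 50 + 20 + 30 + 40 = 150.

150 minutes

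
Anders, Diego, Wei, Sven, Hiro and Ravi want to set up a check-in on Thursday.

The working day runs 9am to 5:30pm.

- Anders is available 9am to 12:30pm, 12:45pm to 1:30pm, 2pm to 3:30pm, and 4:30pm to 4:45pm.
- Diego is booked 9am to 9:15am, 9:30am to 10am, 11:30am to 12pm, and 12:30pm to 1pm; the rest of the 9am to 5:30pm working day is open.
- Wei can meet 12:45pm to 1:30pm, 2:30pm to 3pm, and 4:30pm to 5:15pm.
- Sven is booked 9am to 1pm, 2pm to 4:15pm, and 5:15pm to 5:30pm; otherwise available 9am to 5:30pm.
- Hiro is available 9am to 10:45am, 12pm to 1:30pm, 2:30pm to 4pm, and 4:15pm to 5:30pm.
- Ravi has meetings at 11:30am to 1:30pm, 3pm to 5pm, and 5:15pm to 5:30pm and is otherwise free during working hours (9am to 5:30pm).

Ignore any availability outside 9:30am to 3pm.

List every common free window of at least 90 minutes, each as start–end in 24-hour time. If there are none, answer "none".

Diego free within 09:00–17:30: 09:15–09:30, 10:00–11:30, 12:00–12:30, 13:00–17:30.
Sven free within 09:00–17:30: 13:00–14:00, 16:15–17:15.
Ravi free within 09:00–17:30: 09:00–11:30, 13:30–15:00, 17:00–17:15.
Anders ∩ Diego: 09:15–09:30, 10:00–11:30, 12:00–12:30, 13:00–13:30, 14:00–15:30, 16:30–16:45.
Anders ∩ Diego ∩ Wei: 13:00–13:30, 14:30–15:00, 16:30–16:45.
Anders ∩ Diego ∩ Wei ∩ Sven: 13:00–13:30, 16:30–16:45.
Anders ∩ Diego ∩ Wei ∩ Sven ∩ Hiro: 13:00–13:30, 16:30–16:45.
Anders ∩ Diego ∩ Wei ∩ Sven ∩ Hiro ∩ Ravi: (none).
Restricted to 09:30–15:00: (none).
Windows ≥ 90 min: (none).

none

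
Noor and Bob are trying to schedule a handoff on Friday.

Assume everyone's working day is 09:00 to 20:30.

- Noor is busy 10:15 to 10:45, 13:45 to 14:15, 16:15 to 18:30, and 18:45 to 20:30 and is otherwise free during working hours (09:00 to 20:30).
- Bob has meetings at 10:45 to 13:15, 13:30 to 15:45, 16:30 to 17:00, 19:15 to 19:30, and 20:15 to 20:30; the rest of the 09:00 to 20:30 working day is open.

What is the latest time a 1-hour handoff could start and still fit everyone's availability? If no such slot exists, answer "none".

Noor free within 09:00–20:30: 09:00–10:15, 10:45–13:45, 14:15–16:15, 18:30–18:45.
Bob free within 09:00–20:30: 09:00–10:45, 13:15–13:30, 15:45–16:30, 17:00–19:15, 19:30–20:15.
Noor ∩ Bob: 09:00–10:15, 13:15–13:30, 15:45–16:15, 18:30–18:45.
Windows ≥ 60 min: 09:00–10:15.
Latest start in the last window 09:00–10:15 is 10:15 − 60 min = 09:15.

09:15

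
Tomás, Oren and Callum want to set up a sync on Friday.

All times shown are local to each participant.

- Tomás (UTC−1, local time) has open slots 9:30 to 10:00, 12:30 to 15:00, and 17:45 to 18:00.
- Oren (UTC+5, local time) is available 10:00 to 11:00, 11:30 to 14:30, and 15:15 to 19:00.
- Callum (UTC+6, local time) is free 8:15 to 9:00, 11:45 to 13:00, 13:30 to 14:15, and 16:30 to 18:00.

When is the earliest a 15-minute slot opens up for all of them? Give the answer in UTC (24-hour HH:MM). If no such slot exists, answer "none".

Tomás → UTC: 10:30–11:00, 13:30–16:00, 18:45–19:00.
Oren → UTC: 05:00–06:00, 06:30–09:30, 10:15–14:00.
Callum → UTC: 02:15–03:00, 05:45–07:00, 07:30–08:15, 10:30–12:00.
Tomás ∩ Oren: 10:30–11:00, 13:30–14:00.
Tomás ∩ Oren ∩ Callum: 10:30–11:00.
Windows ≥ 15 min: 10:30–11:00.
Earliest such window starts at 10:30.

10:30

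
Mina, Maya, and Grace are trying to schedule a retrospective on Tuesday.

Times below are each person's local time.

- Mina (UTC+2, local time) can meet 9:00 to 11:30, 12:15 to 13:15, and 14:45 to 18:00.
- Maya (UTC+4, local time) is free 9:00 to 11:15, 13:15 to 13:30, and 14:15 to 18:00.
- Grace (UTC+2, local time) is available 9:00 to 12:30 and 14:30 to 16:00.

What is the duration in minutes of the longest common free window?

Mina → UTC: 07:00–09:30, 10:15–11:15, 12:45–16:00.
Maya → UTC: 05:00–07:15, 09:15–09:30, 10:15–14:00.
Grace → UTC: 07:00–10:30, 12:30–14:00.
Mina ∩ Maya: 07:00–07:15, 09:15–09:30, 10:15–11:15, 12:45–14:00.
Mina ∩ Maya ∩ Grace: 07:00–07:15, 09:15–09:30, 10:15–10:30, 12:45–14:00.
Common window lengths: 15, 15, 15, 75 min; longest is 75.

75 minutes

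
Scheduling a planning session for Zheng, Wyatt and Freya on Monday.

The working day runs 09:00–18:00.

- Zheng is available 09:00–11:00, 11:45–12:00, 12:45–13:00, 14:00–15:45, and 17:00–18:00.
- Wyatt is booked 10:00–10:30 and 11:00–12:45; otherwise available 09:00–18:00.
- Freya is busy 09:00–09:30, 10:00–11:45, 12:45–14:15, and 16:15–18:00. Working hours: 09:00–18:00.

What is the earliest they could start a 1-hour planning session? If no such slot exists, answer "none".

14:15

Wyatt free within 09:00–18:00: 09:00–10:00, 10:30–11:00, 12:45–18:00.
Freya free within 09:00–18:00: 09:30–10:00, 11:45–12:45, 14:15–16:15.
Zheng ∩ Wyatt: 09:00–10:00, 10:30–11:00, 12:45–13:00, 14:00–15:45, 17:00–18:00.
Zheng ∩ Wyatt ∩ Freya: 09:30–10:00, 14:15–15:45.
Windows ≥ 60 min: 14:15–15:45.
Earliest such window starts at 14:15.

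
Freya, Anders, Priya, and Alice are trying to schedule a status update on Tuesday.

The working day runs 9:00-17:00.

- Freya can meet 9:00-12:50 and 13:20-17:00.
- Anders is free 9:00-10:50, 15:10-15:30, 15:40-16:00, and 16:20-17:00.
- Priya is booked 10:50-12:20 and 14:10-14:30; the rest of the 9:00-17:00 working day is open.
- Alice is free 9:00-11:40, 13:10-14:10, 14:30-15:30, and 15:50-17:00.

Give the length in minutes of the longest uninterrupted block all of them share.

Priya free within 09:00–17:00: 09:00–10:50, 12:20–14:10, 14:30–17:00.
Freya ∩ Anders: 09:00–10:50, 15:10–15:30, 15:40–16:00, 16:20–17:00.
Freya ∩ Anders ∩ Priya: 09:00–10:50, 15:10–15:30, 15:40–16:00, 16:20–17:00.
Freya ∩ Anders ∩ Priya ∩ Alice: 09:00–10:50, 15:10–15:30, 15:50–16:00, 16:20–17:00.
Common window lengths: 110, 20, 10, 40 min; longest is 110.

110 minutes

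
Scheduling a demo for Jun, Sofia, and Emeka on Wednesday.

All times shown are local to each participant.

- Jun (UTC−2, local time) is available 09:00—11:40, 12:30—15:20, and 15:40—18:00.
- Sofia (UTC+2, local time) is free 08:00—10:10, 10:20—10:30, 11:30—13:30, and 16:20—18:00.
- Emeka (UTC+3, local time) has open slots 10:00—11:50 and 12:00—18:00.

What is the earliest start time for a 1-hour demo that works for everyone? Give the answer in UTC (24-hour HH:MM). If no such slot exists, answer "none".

none

Jun → UTC: 11:00–13:40, 14:30–17:20, 17:40–20:00.
Sofia → UTC: 06:00–08:10, 08:20–08:30, 09:30–11:30, 14:20–16:00.
Emeka → UTC: 07:00–08:50, 09:00–15:00.
Jun ∩ Sofia: 11:00–11:30, 14:30–16:00.
Jun ∩ Sofia ∩ Emeka: 11:00–11:30, 14:30–15:00.
Windows ≥ 60 min: (none).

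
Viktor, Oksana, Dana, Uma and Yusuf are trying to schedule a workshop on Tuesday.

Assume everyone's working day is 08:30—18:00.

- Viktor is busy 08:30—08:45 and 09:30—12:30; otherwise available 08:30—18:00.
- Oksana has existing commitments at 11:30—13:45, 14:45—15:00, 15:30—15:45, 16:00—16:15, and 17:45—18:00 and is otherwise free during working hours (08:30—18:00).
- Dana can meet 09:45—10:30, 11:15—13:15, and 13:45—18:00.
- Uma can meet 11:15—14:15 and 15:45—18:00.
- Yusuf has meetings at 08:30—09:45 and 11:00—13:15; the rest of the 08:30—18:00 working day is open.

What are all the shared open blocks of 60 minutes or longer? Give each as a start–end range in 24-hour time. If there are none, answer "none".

16:15–17:45

Viktor free within 08:30–18:00: 08:45–09:30, 12:30–18:00.
Oksana free within 08:30–18:00: 08:30–11:30, 13:45–14:45, 15:00–15:30, 15:45–16:00, 16:15–17:45.
Yusuf free within 08:30–18:00: 09:45–11:00, 13:15–18:00.
Viktor ∩ Oksana: 08:45–09:30, 13:45–14:45, 15:00–15:30, 15:45–16:00, 16:15–17:45.
Viktor ∩ Oksana ∩ Dana: 13:45–14:45, 15:00–15:30, 15:45–16:00, 16:15–17:45.
Viktor ∩ Oksana ∩ Dana ∩ Uma: 13:45–14:15, 15:45–16:00, 16:15–17:45.
Viktor ∩ Oksana ∩ Dana ∩ Uma ∩ Yusuf: 13:45–14:15, 15:45–16:00, 16:15–17:45.
Windows ≥ 60 min: 16:15–17:45.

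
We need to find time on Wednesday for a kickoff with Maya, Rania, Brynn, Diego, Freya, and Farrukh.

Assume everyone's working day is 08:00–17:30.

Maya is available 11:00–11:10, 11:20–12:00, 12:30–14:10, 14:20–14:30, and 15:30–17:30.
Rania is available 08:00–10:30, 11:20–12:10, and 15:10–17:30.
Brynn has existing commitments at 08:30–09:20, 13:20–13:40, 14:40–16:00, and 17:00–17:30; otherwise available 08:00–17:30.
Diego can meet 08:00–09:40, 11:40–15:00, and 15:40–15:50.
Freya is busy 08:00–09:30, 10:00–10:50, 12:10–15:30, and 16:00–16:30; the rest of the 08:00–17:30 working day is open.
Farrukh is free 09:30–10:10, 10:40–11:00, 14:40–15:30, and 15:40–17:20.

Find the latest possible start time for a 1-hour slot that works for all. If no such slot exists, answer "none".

none

Brynn free within 08:00–17:30: 08:00–08:30, 09:20–13:20, 13:40–14:40, 16:00–17:00.
Freya free within 08:00–17:30: 09:30–10:00, 10:50–12:10, 15:30–16:00, 16:30–17:30.
Maya ∩ Rania: 11:20–12:00, 15:30–17:30.
Maya ∩ Rania ∩ Brynn: 11:20–12:00, 16:00–17:00.
Maya ∩ Rania ∩ Brynn ∩ Diego: 11:40–12:00.
Maya ∩ Rania ∩ Brynn ∩ Diego ∩ Freya: 11:40–12:00.
Maya ∩ Rania ∩ Brynn ∩ Diego ∩ Freya ∩ Farrukh: (none).
Windows ≥ 60 min: (none).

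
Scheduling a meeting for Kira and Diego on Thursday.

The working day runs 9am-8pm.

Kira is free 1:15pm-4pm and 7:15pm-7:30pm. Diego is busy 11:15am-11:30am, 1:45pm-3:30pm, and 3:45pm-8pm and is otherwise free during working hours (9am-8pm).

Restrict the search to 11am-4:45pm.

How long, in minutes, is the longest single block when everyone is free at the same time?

Diego free within 09:00–20:00: 09:00–11:15, 11:30–13:45, 15:30–15:45.
Kira ∩ Diego: 13:15–13:45, 15:30–15:45.
Restricted to 11:00–16:45: 13:15–13:45, 15:30–15:45.
Common window lengths: 30, 15 min; longest is 30.

30 minutes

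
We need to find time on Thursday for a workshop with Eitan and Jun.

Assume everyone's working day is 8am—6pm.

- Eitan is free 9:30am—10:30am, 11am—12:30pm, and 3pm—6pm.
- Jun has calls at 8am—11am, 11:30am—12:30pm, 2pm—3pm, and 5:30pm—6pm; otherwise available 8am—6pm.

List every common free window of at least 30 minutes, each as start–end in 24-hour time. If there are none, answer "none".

11:00–11:30, 15:00–17:30

Jun free within 08:00–18:00: 11:00–11:30, 12:30–14:00, 15:00–17:30.
Eitan ∩ Jun: 11:00–11:30, 15:00–17:30.
Windows ≥ 30 min: 11:00–11:30, 15:00–17:30.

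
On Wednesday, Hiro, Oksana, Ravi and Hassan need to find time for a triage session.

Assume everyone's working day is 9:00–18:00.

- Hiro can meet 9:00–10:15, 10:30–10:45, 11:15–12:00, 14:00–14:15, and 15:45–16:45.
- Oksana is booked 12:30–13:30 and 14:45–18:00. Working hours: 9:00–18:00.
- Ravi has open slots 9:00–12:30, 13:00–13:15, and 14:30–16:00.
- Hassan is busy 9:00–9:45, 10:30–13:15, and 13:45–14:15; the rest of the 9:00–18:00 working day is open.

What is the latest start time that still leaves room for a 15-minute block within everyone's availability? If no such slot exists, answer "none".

Oksana free within 09:00–18:00: 09:00–12:30, 13:30–14:45.
Hassan free within 09:00–18:00: 09:45–10:30, 13:15–13:45, 14:15–18:00.
Hiro ∩ Oksana: 09:00–10:15, 10:30–10:45, 11:15–12:00, 14:00–14:15.
Hiro ∩ Oksana ∩ Ravi: 09:00–10:15, 10:30–10:45, 11:15–12:00.
Hiro ∩ Oksana ∩ Ravi ∩ Hassan: 09:45–10:15.
Windows ≥ 15 min: 09:45–10:15.
Latest start in the last window 09:45–10:15 is 10:15 − 15 min = 10:00.

10:00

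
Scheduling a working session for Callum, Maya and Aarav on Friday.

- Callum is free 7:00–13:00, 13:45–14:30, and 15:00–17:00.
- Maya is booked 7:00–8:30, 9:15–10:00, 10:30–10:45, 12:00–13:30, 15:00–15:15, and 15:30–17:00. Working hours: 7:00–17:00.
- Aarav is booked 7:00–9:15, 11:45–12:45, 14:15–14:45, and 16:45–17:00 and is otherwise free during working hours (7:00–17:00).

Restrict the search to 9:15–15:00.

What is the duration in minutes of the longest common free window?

60 minutes

Maya free within 07:00–17:00: 08:30–09:15, 10:00–10:30, 10:45–12:00, 13:30–15:00, 15:15–15:30.
Aarav free within 07:00–17:00: 09:15–11:45, 12:45–14:15, 14:45–16:45.
Callum ∩ Maya: 08:30–09:15, 10:00–10:30, 10:45–12:00, 13:45–14:30, 15:15–15:30.
Callum ∩ Maya ∩ Aarav: 10:00–10:30, 10:45–11:45, 13:45–14:15, 15:15–15:30.
Restricted to 09:15–15:00: 10:00–10:30, 10:45–11:45, 13:45–14:15.
Common window lengths: 30, 60, 30 min; longest is 60.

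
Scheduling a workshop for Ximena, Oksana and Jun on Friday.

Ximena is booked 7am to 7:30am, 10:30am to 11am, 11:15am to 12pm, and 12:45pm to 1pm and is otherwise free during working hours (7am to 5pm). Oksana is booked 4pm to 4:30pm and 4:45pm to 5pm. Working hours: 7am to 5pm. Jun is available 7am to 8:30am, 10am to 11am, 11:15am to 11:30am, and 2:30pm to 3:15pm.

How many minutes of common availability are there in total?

Ximena free within 07:00–17:00: 07:30–10:30, 11:00–11:15, 12:00–12:45, 13:00–17:00.
Oksana free within 07:00–17:00: 07:00–16:00, 16:30–16:45.
Ximena ∩ Oksana: 07:30–10:30, 11:00–11:15, 12:00–12:45, 13:00–16:00, 16:30–16:45.
Ximena ∩ Oksana ∩ Jun: 07:30–08:30, 10:00–10:30, 14:30–15:15.
Total common minutes: 60 + 30 + 45 = 135.

135 minutes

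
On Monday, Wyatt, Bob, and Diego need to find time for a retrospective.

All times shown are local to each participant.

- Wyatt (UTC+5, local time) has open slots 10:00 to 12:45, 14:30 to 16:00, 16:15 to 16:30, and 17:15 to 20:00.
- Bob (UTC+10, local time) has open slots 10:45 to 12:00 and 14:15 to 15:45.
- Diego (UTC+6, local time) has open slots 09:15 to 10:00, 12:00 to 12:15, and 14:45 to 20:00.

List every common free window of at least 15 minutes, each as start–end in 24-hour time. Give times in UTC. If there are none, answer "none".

Wyatt → UTC: 05:00–07:45, 09:30–11:00, 11:15–11:30, 12:15–15:00.
Bob → UTC: 00:45–02:00, 04:15–05:45.
Diego → UTC: 03:15–04:00, 06:00–06:15, 08:45–14:00.
Wyatt ∩ Bob: 05:00–05:45.
Wyatt ∩ Bob ∩ Diego: (none).
Windows ≥ 15 min: (none).

none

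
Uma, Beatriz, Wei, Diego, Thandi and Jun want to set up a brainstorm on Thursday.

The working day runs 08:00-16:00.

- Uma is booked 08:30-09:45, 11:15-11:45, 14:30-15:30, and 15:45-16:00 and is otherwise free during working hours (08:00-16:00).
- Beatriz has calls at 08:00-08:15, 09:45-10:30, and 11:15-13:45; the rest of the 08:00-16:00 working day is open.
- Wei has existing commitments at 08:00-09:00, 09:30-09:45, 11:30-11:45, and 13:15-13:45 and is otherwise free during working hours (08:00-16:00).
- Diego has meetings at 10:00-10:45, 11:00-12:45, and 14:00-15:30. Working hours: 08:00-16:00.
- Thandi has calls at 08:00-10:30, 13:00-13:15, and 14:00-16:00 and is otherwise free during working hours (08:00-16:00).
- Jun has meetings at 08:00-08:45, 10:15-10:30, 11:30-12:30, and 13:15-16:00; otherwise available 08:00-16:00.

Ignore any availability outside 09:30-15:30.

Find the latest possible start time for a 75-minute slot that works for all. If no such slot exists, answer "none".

none

Uma free within 08:00–16:00: 08:00–08:30, 09:45–11:15, 11:45–14:30, 15:30–15:45.
Beatriz free within 08:00–16:00: 08:15–09:45, 10:30–11:15, 13:45–16:00.
Wei free within 08:00–16:00: 09:00–09:30, 09:45–11:30, 11:45–13:15, 13:45–16:00.
Diego free within 08:00–16:00: 08:00–10:00, 10:45–11:00, 12:45–14:00, 15:30–16:00.
Thandi free within 08:00–16:00: 10:30–13:00, 13:15–14:00.
Jun free within 08:00–16:00: 08:45–10:15, 10:30–11:30, 12:30–13:15.
Uma ∩ Beatriz: 08:15–08:30, 10:30–11:15, 13:45–14:30, 15:30–15:45.
Uma ∩ Beatriz ∩ Wei: 10:30–11:15, 13:45–14:30, 15:30–15:45.
Uma ∩ Beatriz ∩ Wei ∩ Diego: 10:45–11:00, 13:45–14:00, 15:30–15:45.
Uma ∩ Beatriz ∩ Wei ∩ Diego ∩ Thandi: 10:45–11:00, 13:45–14:00.
Uma ∩ Beatriz ∩ Wei ∩ Diego ∩ Thandi ∩ Jun: 10:45–11:00.
Restricted to 09:30–15:30: 10:45–11:00.
Windows ≥ 75 min: (none).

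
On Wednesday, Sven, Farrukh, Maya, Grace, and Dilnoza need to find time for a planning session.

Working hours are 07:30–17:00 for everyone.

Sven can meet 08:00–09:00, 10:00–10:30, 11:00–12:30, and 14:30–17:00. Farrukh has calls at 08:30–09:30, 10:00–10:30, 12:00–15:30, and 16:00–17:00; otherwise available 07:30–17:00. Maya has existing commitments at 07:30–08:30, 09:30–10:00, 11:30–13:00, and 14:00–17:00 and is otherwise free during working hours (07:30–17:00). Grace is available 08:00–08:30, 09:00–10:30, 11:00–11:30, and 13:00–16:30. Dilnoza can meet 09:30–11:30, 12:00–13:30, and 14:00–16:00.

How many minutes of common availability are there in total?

Farrukh free within 07:30–17:00: 07:30–08:30, 09:30–10:00, 10:30–12:00, 15:30–16:00.
Maya free within 07:30–17:00: 08:30–09:30, 10:00–11:30, 13:00–14:00.
Sven ∩ Farrukh: 08:00–08:30, 11:00–12:00, 15:30–16:00.
Sven ∩ Farrukh ∩ Maya: 11:00–11:30.
Sven ∩ Farrukh ∩ Maya ∩ Grace: 11:00–11:30.
Sven ∩ Farrukh ∩ Maya ∩ Grace ∩ Dilnoza: 11:00–11:30.
Total common minutes: 30.

30 minutes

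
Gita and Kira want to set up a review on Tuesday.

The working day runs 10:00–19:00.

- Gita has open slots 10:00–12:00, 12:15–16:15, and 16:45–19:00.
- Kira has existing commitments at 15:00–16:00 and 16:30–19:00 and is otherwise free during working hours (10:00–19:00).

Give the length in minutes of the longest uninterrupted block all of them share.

Kira free within 10:00–19:00: 10:00–15:00, 16:00–16:30.
Gita ∩ Kira: 10:00–12:00, 12:15–15:00, 16:00–16:15.
Common window lengths: 120, 165, 15 min; longest is 165.

165 minutes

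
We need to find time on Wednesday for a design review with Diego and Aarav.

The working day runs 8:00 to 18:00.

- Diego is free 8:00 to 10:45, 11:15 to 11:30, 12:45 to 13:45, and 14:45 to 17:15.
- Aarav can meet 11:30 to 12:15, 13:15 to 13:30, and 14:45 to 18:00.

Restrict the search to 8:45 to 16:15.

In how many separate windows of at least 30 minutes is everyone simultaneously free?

Diego ∩ Aarav: 13:15–13:30, 14:45–17:15.
Restricted to 08:45–16:15: 13:15–13:30, 14:45–16:15.
Windows ≥ 30 min: 14:45–16:15.
That's 1 window.

1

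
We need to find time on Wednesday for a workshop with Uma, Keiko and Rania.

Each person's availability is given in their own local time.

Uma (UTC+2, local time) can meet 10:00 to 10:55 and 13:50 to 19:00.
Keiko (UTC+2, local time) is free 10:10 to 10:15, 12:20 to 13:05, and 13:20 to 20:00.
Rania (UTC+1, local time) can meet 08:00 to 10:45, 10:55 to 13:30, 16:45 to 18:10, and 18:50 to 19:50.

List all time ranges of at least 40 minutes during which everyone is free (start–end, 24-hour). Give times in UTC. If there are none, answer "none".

11:50–12:30, 15:45–17:00

Uma → UTC: 08:00–08:55, 11:50–17:00.
Keiko → UTC: 08:10–08:15, 10:20–11:05, 11:20–18:00.
Rania → UTC: 07:00–09:45, 09:55–12:30, 15:45–17:10, 17:50–18:50.
Uma ∩ Keiko: 08:10–08:15, 11:50–17:00.
Uma ∩ Keiko ∩ Rania: 08:10–08:15, 11:50–12:30, 15:45–17:00.
Windows ≥ 40 min: 11:50–12:30, 15:45–17:00.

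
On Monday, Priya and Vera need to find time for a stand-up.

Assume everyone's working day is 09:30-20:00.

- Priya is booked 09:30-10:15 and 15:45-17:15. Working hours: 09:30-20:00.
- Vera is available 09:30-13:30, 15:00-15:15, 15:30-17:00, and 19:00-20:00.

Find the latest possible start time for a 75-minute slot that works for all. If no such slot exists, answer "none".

Priya free within 09:30–20:00: 10:15–15:45, 17:15–20:00.
Priya ∩ Vera: 10:15–13:30, 15:00–15:15, 15:30–15:45, 19:00–20:00.
Windows ≥ 75 min: 10:15–13:30.
Latest start in the last window 10:15–13:30 is 13:30 − 75 min = 12:15.

12:15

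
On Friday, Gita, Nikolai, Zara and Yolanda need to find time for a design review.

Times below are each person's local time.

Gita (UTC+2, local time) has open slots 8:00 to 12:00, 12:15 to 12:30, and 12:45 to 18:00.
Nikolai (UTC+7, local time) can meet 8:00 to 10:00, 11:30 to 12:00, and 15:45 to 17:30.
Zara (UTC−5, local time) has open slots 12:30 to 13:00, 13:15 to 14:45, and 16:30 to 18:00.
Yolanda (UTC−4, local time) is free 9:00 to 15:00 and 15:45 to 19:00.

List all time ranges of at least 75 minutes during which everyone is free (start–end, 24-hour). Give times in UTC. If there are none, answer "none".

Gita → UTC: 06:00–10:00, 10:15–10:30, 10:45–16:00.
Nikolai → UTC: 01:00–03:00, 04:30–05:00, 08:45–10:30.
Zara → UTC: 17:30–18:00, 18:15–19:45, 21:30–23:00.
Yolanda → UTC: 13:00–19:00, 19:45–23:00.
Gita ∩ Nikolai: 08:45–10:00, 10:15–10:30.
Gita ∩ Nikolai ∩ Zara: (none).
Gita ∩ Nikolai ∩ Zara ∩ Yolanda: (none).
Windows ≥ 75 min: (none).

none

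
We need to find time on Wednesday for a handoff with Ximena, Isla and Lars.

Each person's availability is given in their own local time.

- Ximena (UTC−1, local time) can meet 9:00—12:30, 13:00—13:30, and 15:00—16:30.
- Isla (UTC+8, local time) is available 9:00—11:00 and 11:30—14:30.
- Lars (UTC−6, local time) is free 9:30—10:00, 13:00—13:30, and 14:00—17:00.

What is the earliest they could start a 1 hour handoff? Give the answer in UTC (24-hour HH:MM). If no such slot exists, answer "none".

none

Ximena → UTC: 10:00–13:30, 14:00–14:30, 16:00–17:30.
Isla → UTC: 01:00–03:00, 03:30–06:30.
Lars → UTC: 15:30–16:00, 19:00–19:30, 20:00–23:00.
Ximena ∩ Isla: (none).
Ximena ∩ Isla ∩ Lars: (none).
Windows ≥ 60 min: (none).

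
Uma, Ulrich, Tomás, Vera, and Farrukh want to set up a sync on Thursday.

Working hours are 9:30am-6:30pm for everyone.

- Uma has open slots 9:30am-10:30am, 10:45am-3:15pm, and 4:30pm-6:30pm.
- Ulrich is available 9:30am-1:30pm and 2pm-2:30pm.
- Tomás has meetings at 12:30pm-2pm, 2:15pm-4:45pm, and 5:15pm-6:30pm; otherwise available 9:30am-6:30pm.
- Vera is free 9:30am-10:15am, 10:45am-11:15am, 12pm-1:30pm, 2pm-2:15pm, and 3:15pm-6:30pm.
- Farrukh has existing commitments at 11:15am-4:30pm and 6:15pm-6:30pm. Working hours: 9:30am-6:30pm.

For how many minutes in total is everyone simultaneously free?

Tomás free within 09:30–18:30: 09:30–12:30, 14:00–14:15, 16:45–17:15.
Farrukh free within 09:30–18:30: 09:30–11:15, 16:30–18:15.
Uma ∩ Ulrich: 09:30–10:30, 10:45–13:30, 14:00–14:30.
Uma ∩ Ulrich ∩ Tomás: 09:30–10:30, 10:45–12:30, 14:00–14:15.
Uma ∩ Ulrich ∩ Tomás ∩ Vera: 09:30–10:15, 10:45–11:15, 12:00–12:30, 14:00–14:15.
Uma ∩ Ulrich ∩ Tomás ∩ Vera ∩ Farrukh: 09:30–10:15, 10:45–11:15.
Total common minutes: 45 + 30 = 75.

75 minutes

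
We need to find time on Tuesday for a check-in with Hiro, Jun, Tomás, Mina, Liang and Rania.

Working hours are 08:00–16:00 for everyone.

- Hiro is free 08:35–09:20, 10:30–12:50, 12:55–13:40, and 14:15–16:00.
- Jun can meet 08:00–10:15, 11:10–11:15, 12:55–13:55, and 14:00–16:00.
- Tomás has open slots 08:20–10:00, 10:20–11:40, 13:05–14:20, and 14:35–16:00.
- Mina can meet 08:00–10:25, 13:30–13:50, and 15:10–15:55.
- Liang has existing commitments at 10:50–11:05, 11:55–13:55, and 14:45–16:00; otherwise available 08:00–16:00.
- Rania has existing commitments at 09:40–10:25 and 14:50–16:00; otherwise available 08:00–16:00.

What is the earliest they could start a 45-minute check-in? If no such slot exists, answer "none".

08:35

Liang free within 08:00–16:00: 08:00–10:50, 11:05–11:55, 13:55–14:45.
Rania free within 08:00–16:00: 08:00–09:40, 10:25–14:50.
Hiro ∩ Jun: 08:35–09:20, 11:10–11:15, 12:55–13:40, 14:15–16:00.
Hiro ∩ Jun ∩ Tomás: 08:35–09:20, 11:10–11:15, 13:05–13:40, 14:15–14:20, 14:35–16:00.
Hiro ∩ Jun ∩ Tomás ∩ Mina: 08:35–09:20, 13:30–13:40, 15:10–15:55.
Hiro ∩ Jun ∩ Tomás ∩ Mina ∩ Liang: 08:35–09:20.
Hiro ∩ Jun ∩ Tomás ∩ Mina ∩ Liang ∩ Rania: 08:35–09:20.
Windows ≥ 45 min: 08:35–09:20.
Earliest such window starts at 08:35.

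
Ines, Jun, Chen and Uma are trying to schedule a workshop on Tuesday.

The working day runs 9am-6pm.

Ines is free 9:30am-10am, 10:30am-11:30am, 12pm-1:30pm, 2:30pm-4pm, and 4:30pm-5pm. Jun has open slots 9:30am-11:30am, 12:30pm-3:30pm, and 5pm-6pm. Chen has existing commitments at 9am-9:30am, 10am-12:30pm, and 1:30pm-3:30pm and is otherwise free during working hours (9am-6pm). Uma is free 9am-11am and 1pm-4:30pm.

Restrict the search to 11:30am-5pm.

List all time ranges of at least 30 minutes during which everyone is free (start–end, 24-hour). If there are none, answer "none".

13:00–13:30

Chen free within 09:00–18:00: 09:30–10:00, 12:30–13:30, 15:30–18:00.
Ines ∩ Jun: 09:30–10:00, 10:30–11:30, 12:30–13:30, 14:30–15:30.
Ines ∩ Jun ∩ Chen: 09:30–10:00, 12:30–13:30.
Ines ∩ Jun ∩ Chen ∩ Uma: 09:30–10:00, 13:00–13:30.
Restricted to 11:30–17:00: 13:00–13:30.
Windows ≥ 30 min: 13:00–13:30.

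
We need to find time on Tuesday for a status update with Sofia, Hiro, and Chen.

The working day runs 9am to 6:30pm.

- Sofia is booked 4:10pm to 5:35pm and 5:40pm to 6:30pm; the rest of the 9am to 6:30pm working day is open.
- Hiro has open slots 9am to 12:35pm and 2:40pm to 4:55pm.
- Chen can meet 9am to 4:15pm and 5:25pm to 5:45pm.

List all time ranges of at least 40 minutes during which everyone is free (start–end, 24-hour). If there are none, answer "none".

09:00–12:35, 14:40–16:10

Sofia free within 09:00–18:30: 09:00–16:10, 17:35–17:40.
Sofia ∩ Hiro: 09:00–12:35, 14:40–16:10.
Sofia ∩ Hiro ∩ Chen: 09:00–12:35, 14:40–16:10.
Windows ≥ 40 min: 09:00–12:35, 14:40–16:10.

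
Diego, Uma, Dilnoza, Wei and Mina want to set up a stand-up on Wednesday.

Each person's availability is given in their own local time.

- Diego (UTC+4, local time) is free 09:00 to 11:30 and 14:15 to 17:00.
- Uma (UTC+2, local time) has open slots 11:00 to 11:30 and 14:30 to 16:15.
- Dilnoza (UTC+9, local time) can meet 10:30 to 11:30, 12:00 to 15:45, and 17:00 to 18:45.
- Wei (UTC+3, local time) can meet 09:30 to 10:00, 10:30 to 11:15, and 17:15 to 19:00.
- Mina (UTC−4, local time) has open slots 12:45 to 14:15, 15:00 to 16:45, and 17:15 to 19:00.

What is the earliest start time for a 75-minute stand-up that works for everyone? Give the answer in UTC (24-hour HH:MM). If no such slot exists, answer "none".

Diego → UTC: 05:00–07:30, 10:15–13:00.
Uma → UTC: 09:00–09:30, 12:30–14:15.
Dilnoza → UTC: 01:30–02:30, 03:00–06:45, 08:00–09:45.
Wei → UTC: 06:30–07:00, 07:30–08:15, 14:15–16:00.
Mina → UTC: 16:45–18:15, 19:00–20:45, 21:15–23:00.
Diego ∩ Uma: 12:30–13:00.
Diego ∩ Uma ∩ Dilnoza: (none).
Diego ∩ Uma ∩ Dilnoza ∩ Wei: (none).
Diego ∩ Uma ∩ Dilnoza ∩ Wei ∩ Mina: (none).
Windows ≥ 75 min: (none).

none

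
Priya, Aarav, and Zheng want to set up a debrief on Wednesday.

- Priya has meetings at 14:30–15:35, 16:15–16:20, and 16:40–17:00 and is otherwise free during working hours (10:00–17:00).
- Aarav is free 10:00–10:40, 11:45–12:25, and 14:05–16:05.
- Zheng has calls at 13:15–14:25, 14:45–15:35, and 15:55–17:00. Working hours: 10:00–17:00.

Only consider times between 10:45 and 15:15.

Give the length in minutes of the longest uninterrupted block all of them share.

40 minutes

Priya free within 10:00–17:00: 10:00–14:30, 15:35–16:15, 16:20–16:40.
Zheng free within 10:00–17:00: 10:00–13:15, 14:25–14:45, 15:35–15:55.
Priya ∩ Aarav: 10:00–10:40, 11:45–12:25, 14:05–14:30, 15:35–16:05.
Priya ∩ Aarav ∩ Zheng: 10:00–10:40, 11:45–12:25, 14:25–14:30, 15:35–15:55.
Restricted to 10:45–15:15: 11:45–12:25, 14:25–14:30.
Common window lengths: 40, 5 min; longest is 40.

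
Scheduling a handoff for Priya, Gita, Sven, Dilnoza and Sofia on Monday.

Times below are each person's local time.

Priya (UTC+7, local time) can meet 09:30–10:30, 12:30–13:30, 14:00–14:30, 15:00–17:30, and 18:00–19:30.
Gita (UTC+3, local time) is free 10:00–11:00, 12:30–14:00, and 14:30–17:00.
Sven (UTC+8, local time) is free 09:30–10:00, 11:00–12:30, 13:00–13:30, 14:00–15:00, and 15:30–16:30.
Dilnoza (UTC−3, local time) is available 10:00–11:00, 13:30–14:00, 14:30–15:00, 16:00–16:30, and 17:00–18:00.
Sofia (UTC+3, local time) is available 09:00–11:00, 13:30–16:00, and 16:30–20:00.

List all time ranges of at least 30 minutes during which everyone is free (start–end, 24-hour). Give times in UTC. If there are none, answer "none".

Priya → UTC: 02:30–03:30, 05:30–06:30, 07:00–07:30, 08:00–10:30, 11:00–12:30.
Gita → UTC: 07:00–08:00, 09:30–11:00, 11:30–14:00.
Sven → UTC: 01:30–02:00, 03:00–04:30, 05:00–05:30, 06:00–07:00, 07:30–08:30.
Dilnoza → UTC: 13:00–14:00, 16:30–17:00, 17:30–18:00, 19:00–19:30, 20:00–21:00.
Sofia → UTC: 06:00–08:00, 10:30–13:00, 13:30–17:00.
Priya ∩ Gita: 07:00–07:30, 09:30–10:30, 11:30–12:30.
Priya ∩ Gita ∩ Sven: (none).
Priya ∩ Gita ∩ Sven ∩ Dilnoza: (none).
Priya ∩ Gita ∩ Sven ∩ Dilnoza ∩ Sofia: (none).
Windows ≥ 30 min: (none).

none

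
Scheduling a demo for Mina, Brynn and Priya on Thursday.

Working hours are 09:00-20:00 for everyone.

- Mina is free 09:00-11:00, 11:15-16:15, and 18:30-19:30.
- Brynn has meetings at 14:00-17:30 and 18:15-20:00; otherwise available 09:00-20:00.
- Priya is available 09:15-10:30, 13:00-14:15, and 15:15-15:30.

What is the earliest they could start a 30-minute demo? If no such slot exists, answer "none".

09:15

Brynn free within 09:00–20:00: 09:00–14:00, 17:30–18:15.
Mina ∩ Brynn: 09:00–11:00, 11:15–14:00.
Mina ∩ Brynn ∩ Priya: 09:15–10:30, 13:00–14:00.
Windows ≥ 30 min: 09:15–10:30, 13:00–14:00.
Earliest such window starts at 09:15.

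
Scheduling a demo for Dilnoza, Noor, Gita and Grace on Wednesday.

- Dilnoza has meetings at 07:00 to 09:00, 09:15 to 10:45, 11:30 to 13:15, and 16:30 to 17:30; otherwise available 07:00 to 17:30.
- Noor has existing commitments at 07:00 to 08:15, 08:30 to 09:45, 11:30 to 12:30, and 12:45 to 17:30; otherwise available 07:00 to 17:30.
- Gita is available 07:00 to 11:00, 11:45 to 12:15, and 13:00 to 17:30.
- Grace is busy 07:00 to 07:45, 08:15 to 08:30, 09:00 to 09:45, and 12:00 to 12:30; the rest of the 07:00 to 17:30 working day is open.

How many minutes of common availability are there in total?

15 minutes

Dilnoza free within 07:00–17:30: 09:00–09:15, 10:45–11:30, 13:15–16:30.
Noor free within 07:00–17:30: 08:15–08:30, 09:45–11:30, 12:30–12:45.
Grace free within 07:00–17:30: 07:45–08:15, 08:30–09:00, 09:45–12:00, 12:30–17:30.
Dilnoza ∩ Noor: 10:45–11:30.
Dilnoza ∩ Noor ∩ Gita: 10:45–11:00.
Dilnoza ∩ Noor ∩ Gita ∩ Grace: 10:45–11:00.
Total common minutes: 15.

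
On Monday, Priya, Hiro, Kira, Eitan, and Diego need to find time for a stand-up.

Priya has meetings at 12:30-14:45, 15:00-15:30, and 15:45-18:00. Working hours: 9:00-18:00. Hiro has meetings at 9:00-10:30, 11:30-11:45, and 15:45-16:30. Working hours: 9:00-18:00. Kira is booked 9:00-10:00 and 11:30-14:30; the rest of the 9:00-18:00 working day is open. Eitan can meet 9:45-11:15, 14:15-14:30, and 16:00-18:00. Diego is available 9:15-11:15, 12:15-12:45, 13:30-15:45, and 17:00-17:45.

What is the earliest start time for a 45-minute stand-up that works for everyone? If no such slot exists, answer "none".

10:30

Priya free within 09:00–18:00: 09:00–12:30, 14:45–15:00, 15:30–15:45.
Hiro free within 09:00–18:00: 10:30–11:30, 11:45–15:45, 16:30–18:00.
Kira free within 09:00–18:00: 10:00–11:30, 14:30–18:00.
Priya ∩ Hiro: 10:30–11:30, 11:45–12:30, 14:45–15:00, 15:30–15:45.
Priya ∩ Hiro ∩ Kira: 10:30–11:30, 14:45–15:00, 15:30–15:45.
Priya ∩ Hiro ∩ Kira ∩ Eitan: 10:30–11:15.
Priya ∩ Hiro ∩ Kira ∩ Eitan ∩ Diego: 10:30–11:15.
Windows ≥ 45 min: 10:30–11:15.
Earliest such window starts at 10:30.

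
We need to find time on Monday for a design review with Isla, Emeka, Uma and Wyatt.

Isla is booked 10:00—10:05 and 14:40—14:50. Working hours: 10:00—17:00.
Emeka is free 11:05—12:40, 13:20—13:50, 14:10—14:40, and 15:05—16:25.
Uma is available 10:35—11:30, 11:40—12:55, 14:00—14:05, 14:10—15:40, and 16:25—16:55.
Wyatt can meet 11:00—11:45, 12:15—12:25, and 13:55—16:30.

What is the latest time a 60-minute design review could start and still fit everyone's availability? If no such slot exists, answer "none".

none

Isla free within 10:00–17:00: 10:05–14:40, 14:50–17:00.
Isla ∩ Emeka: 11:05–12:40, 13:20–13:50, 14:10–14:40, 15:05–16:25.
Isla ∩ Emeka ∩ Uma: 11:05–11:30, 11:40–12:40, 14:10–14:40, 15:05–15:40.
Isla ∩ Emeka ∩ Uma ∩ Wyatt: 11:05–11:30, 11:40–11:45, 12:15–12:25, 14:10–14:40, 15:05–15:40.
Windows ≥ 60 min: (none).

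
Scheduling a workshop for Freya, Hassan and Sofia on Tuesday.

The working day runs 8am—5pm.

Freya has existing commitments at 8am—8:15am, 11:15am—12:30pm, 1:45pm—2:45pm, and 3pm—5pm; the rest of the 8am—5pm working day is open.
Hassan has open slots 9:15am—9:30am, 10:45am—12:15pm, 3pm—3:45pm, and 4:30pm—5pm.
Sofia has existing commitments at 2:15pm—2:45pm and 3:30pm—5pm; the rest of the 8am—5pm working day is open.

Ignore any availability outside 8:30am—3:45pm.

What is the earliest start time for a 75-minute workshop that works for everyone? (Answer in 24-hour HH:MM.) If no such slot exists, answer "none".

Freya free within 08:00–17:00: 08:15–11:15, 12:30–13:45, 14:45–15:00.
Sofia free within 08:00–17:00: 08:00–14:15, 14:45–15:30.
Freya ∩ Hassan: 09:15–09:30, 10:45–11:15.
Freya ∩ Hassan ∩ Sofia: 09:15–09:30, 10:45–11:15.
Restricted to 08:30–15:45: 09:15–09:30, 10:45–11:15.
Windows ≥ 75 min: (none).

none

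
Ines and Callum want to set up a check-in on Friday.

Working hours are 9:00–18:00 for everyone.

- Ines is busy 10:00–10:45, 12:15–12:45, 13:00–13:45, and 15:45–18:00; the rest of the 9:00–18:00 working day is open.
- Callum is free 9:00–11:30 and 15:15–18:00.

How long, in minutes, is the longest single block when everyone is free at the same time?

60 minutes

Ines free within 09:00–18:00: 09:00–10:00, 10:45–12:15, 12:45–13:00, 13:45–15:45.
Ines ∩ Callum: 09:00–10:00, 10:45–11:30, 15:15–15:45.
Common window lengths: 60, 45, 30 min; longest is 60.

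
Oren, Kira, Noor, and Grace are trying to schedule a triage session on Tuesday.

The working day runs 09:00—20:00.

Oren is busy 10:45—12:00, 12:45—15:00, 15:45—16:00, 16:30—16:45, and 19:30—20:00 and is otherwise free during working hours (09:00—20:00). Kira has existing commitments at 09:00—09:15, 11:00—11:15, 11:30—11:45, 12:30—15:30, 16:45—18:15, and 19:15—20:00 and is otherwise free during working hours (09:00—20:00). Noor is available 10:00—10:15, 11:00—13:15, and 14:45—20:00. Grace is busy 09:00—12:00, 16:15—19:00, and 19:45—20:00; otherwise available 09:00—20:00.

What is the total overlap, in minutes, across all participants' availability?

Oren free within 09:00–20:00: 09:00–10:45, 12:00–12:45, 15:00–15:45, 16:00–16:30, 16:45–19:30.
Kira free within 09:00–20:00: 09:15–11:00, 11:15–11:30, 11:45–12:30, 15:30–16:45, 18:15–19:15.
Grace free within 09:00–20:00: 12:00–16:15, 19:00–19:45.
Oren ∩ Kira: 09:15–10:45, 12:00–12:30, 15:30–15:45, 16:00–16:30, 18:15–19:15.
Oren ∩ Kira ∩ Noor: 10:00–10:15, 12:00–12:30, 15:30–15:45, 16:00–16:30, 18:15–19:15.
Oren ∩ Kira ∩ Noor ∩ Grace: 12:00–12:30, 15:30–15:45, 16:00–16:15, 19:00–19:15.
Total common minutes: 30 + 15 + 15 + 15 = 75.

75 minutes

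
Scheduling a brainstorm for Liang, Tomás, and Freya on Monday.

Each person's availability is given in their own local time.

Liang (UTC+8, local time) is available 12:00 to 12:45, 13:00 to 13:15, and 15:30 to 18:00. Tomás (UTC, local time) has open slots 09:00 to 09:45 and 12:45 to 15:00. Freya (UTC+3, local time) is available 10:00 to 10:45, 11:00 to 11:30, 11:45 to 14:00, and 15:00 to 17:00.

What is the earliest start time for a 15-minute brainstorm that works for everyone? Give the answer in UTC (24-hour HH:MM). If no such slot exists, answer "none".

09:00

Liang → UTC: 04:00–04:45, 05:00–05:15, 07:30–10:00.
Tomás → UTC: 09:00–09:45, 12:45–15:00.
Freya → UTC: 07:00–07:45, 08:00–08:30, 08:45–11:00, 12:00–14:00.
Liang ∩ Tomás: 09:00–09:45.
Liang ∩ Tomás ∩ Freya: 09:00–09:45.
Windows ≥ 15 min: 09:00–09:45.
Earliest such window starts at 09:00.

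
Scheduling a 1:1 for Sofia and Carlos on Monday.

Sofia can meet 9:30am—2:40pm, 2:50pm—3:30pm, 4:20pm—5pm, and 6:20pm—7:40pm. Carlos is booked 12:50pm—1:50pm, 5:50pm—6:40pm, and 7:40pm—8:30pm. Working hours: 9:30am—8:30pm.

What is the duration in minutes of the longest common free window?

200 minutes

Carlos free within 09:30–20:30: 09:30–12:50, 13:50–17:50, 18:40–19:40.
Sofia ∩ Carlos: 09:30–12:50, 13:50–14:40, 14:50–15:30, 16:20–17:00, 18:40–19:40.
Common window lengths: 200, 50, 40, 40, 60 min; longest is 200.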